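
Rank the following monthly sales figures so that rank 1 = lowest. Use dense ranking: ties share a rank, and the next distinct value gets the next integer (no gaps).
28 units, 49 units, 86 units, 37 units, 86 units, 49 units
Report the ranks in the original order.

1, 3, 4, 2, 4, 3

Sorted (ascending): 28, 37, 49, 49, 86, 86
The 2 values of 49 share dense rank 3.
The 2 values of 86 share dense rank 4.
Remaining distinct values take the next consecutive integers.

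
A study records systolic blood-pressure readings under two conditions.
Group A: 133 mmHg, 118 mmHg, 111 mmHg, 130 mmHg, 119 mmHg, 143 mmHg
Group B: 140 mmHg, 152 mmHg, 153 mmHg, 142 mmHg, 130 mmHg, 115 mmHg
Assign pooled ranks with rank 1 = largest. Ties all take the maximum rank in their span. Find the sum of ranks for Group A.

Sorted (descending): 153, 152, 143, 142, 140, 133, 130, 130, 119, 118, 115, 111
The 2 values of 130 occupy positions 7–8 → each gets rank 8.
Group A values → pooled ranks: 133→6, 118→10, 111→12, 130→8, 119→9, 143→3
Rank sum = 6 + 10 + 12 + 8 + 9 + 3 = 48

48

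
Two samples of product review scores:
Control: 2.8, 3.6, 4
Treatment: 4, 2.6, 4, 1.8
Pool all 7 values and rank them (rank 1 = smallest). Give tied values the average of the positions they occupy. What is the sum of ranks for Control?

13

Sorted (ascending): 1.8, 2.6, 2.8, 3.6, 4, 4, 4
The 3 values of 4 occupy positions 5–7 → average rank 6.
Control values → pooled ranks: 2.8→3, 3.6→4, 4→6
Rank sum = 3 + 4 + 6 = 13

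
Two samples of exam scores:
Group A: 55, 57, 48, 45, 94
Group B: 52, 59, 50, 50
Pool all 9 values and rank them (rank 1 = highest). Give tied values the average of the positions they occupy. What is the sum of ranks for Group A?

25

Sorted (descending): 94, 59, 57, 55, 52, 50, 50, 48, 45
The 2 values of 50 occupy positions 6–7 → average rank (6+7)/2 = 6.5.
Group A values → pooled ranks: 55→4, 57→3, 48→8, 45→9, 94→1
Rank sum = 4 + 3 + 8 + 9 + 1 = 25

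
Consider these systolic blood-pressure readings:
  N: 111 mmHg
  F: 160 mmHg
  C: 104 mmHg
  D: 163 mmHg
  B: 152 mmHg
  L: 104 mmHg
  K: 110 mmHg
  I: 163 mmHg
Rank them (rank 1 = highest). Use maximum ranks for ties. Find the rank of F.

Sorted (descending): 163, 163, 160, 152, 111, 110, 104, 104
The 2 values of 163 occupy positions 1–2 → each gets rank 2.
The 2 values of 104 occupy positions 7–8 → each gets rank 8.
F has value 160 mmHg → rank 3.

3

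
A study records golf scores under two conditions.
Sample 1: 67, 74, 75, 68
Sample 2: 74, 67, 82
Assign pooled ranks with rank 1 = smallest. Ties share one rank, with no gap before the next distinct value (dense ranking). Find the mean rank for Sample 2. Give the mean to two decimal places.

3.00

Sorted (ascending): 67, 67, 68, 74, 74, 75, 82
The 2 values of 67 share dense rank 1.
The 2 values of 74 share dense rank 3.
Remaining distinct values take the next consecutive integers.
Sample 2 values → pooled ranks: 74→3, 67→1, 82→5
Mean rank = (3 + 1 + 5) / 3 = 3.00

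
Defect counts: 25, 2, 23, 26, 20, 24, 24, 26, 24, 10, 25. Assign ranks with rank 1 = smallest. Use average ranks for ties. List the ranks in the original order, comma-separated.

Sorted (ascending): 2, 10, 20, 23, 24, 24, 24, 25, 25, 26, 26
The 3 values of 24 occupy positions 5–7 → average rank 6.
The 2 values of 25 occupy positions 8–9 → average rank (8+9)/2 = 8.5.
The 2 values of 26 occupy positions 10–11 → average rank (10+11)/2 = 10.5.

8.5, 1, 4, 10.5, 3, 6, 6, 10.5, 6, 2, 8.5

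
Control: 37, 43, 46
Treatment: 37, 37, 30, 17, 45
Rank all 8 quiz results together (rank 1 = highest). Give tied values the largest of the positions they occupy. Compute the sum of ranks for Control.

Sorted (descending): 46, 45, 43, 37, 37, 37, 30, 17
The 3 values of 37 occupy positions 4–6 → each gets rank 6.
Control values → pooled ranks: 37→6, 43→3, 46→1
Rank sum = 6 + 3 + 1 = 10

10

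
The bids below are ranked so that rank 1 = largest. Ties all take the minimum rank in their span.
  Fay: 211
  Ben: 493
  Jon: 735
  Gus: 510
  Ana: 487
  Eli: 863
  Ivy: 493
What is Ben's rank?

Sorted (descending): 863, 735, 510, 493, 493, 487, 211
The 2 values of 493 occupy positions 4–5 → each gets rank 4.
Ben has value 493 → rank 4.

4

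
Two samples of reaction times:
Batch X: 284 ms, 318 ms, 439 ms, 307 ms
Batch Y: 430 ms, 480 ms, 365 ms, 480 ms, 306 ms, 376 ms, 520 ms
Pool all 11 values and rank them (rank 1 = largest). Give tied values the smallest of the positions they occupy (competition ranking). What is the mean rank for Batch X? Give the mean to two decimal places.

Sorted (descending): 520, 480, 480, 439, 430, 376, 365, 318, 307, 306, 284
The 2 values of 480 occupy positions 2–3 → each gets rank 2.
Batch X values → pooled ranks: 284→11, 318→8, 439→4, 307→9
Mean rank = (11 + 8 + 4 + 9) / 4 = 8.00

8.00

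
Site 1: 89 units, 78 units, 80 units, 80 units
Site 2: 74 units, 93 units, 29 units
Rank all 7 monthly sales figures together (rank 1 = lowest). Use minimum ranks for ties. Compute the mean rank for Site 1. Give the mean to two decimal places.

4.25

Sorted (ascending): 29, 74, 78, 80, 80, 89, 93
The 2 values of 80 occupy positions 4–5 → each gets rank 4.
Site 1 values → pooled ranks: 89→6, 78→3, 80→4, 80→4
Mean rank = (6 + 3 + 4 + 4) / 4 = 4.25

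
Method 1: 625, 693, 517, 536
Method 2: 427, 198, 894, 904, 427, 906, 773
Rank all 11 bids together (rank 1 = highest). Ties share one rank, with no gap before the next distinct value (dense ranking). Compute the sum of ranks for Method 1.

Sorted (descending): 906, 904, 894, 773, 693, 625, 536, 517, 427, 427, 198
The 2 values of 427 share dense rank 9.
Remaining distinct values take the next consecutive integers.
Method 1 values → pooled ranks: 625→6, 693→5, 517→8, 536→7
Rank sum = 6 + 5 + 8 + 7 = 26

26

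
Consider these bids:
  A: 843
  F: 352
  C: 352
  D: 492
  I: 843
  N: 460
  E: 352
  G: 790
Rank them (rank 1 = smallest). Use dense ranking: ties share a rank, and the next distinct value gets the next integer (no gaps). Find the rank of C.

Sorted (ascending): 352, 352, 352, 460, 492, 790, 843, 843
The 3 values of 352 share dense rank 1.
The 2 values of 843 share dense rank 5.
Remaining distinct values take the next consecutive integers.
C has value 352 → rank 1.

1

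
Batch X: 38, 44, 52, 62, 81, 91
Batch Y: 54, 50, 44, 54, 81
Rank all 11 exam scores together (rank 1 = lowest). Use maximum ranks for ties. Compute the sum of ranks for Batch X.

38

Sorted (ascending): 38, 44, 44, 50, 52, 54, 54, 62, 81, 81, 91
The 2 values of 44 occupy positions 2–3 → each gets rank 3.
The 2 values of 54 occupy positions 6–7 → each gets rank 7.
The 2 values of 81 occupy positions 9–10 → each gets rank 10.
Batch X values → pooled ranks: 38→1, 44→3, 52→5, 62→8, 81→10, 91→11
Rank sum = 1 + 3 + 5 + 8 + 10 + 11 = 38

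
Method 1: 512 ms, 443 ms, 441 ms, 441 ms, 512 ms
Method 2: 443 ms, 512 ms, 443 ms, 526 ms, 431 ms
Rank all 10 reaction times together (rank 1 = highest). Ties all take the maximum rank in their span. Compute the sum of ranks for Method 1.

Sorted (descending): 526, 512, 512, 512, 443, 443, 443, 441, 441, 431
The 3 values of 512 occupy positions 2–4 → each gets rank 4.
The 3 values of 443 occupy positions 5–7 → each gets rank 7.
The 2 values of 441 occupy positions 8–9 → each gets rank 9.
Method 1 values → pooled ranks: 512→4, 443→7, 441→9, 441→9, 512→4
Rank sum = 4 + 7 + 9 + 9 + 4 = 33

33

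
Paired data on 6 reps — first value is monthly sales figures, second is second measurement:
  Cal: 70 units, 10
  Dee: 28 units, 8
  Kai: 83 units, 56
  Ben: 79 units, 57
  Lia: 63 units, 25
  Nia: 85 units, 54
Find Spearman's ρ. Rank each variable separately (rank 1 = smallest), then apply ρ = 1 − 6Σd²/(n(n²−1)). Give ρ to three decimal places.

0.714

Ranks of variable 1: 3, 1, 5, 4, 2, 6
Ranks of variable 2: 2, 1, 5, 6, 3, 4
d = r₁ − r₂: 1, 0, 0, -2, -1, 2
d²: 1, 0, 0, 4, 1, 4; Σd² = 10
ρ = 1 − 6·10/(6·35) = 1 − 60/210 = 0.714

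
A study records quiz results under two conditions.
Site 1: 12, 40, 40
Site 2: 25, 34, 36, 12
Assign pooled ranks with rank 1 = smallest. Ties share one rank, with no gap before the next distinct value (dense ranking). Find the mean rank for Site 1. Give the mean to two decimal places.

Sorted (ascending): 12, 12, 25, 34, 36, 40, 40
The 2 values of 12 share dense rank 1.
The 2 values of 40 share dense rank 5.
Remaining distinct values take the next consecutive integers.
Site 1 values → pooled ranks: 12→1, 40→5, 40→5
Mean rank = (1 + 5 + 5) / 3 = 3.67

3.67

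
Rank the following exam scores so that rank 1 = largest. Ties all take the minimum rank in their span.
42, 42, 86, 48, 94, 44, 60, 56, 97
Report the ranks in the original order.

8, 8, 3, 6, 2, 7, 4, 5, 1

Sorted (descending): 97, 94, 86, 60, 56, 48, 44, 42, 42
The 2 values of 42 occupy positions 8–9 → each gets rank 8.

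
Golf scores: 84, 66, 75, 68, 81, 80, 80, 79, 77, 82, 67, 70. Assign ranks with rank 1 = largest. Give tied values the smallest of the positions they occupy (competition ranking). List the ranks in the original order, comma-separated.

1, 12, 8, 10, 3, 4, 4, 6, 7, 2, 11, 9

Sorted (descending): 84, 82, 81, 80, 80, 79, 77, 75, 70, 68, 67, 66
The 2 values of 80 occupy positions 4–5 → each gets rank 4.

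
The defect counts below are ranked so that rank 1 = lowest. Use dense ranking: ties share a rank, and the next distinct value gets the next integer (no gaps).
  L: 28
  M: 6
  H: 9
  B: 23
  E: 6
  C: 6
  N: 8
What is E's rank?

1

Sorted (ascending): 6, 6, 6, 8, 9, 23, 28
The 3 values of 6 share dense rank 1.
Remaining distinct values take the next consecutive integers.
E has value 6 → rank 1.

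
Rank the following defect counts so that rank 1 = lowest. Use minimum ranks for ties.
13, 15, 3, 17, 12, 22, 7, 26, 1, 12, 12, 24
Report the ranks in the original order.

7, 8, 2, 9, 4, 10, 3, 12, 1, 4, 4, 11

Sorted (ascending): 1, 3, 7, 12, 12, 12, 13, 15, 17, 22, 24, 26
The 3 values of 12 occupy positions 4–6 → each gets rank 4.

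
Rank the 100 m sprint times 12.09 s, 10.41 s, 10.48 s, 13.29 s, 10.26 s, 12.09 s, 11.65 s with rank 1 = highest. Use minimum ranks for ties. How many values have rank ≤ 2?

Sorted (descending): 13.29, 12.09, 12.09, 11.65, 10.48, 10.41, 10.26
The 2 values of 12.09 occupy positions 2–3 → each gets rank 2.
Ranks ≤ 2: {1, 2, 2} → 3 values.

3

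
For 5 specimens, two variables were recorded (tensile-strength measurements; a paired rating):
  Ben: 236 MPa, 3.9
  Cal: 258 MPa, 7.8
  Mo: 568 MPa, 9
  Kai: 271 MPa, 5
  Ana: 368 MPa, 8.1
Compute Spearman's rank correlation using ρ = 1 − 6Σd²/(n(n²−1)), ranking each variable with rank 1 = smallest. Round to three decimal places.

0.900

Ranks of variable 1: 1, 2, 5, 3, 4
Ranks of variable 2: 1, 3, 5, 2, 4
d = r₁ − r₂: 0, -1, 0, 1, 0
d²: 0, 1, 0, 1, 0; Σd² = 2
ρ = 1 − 6·2/(5·24) = 1 − 12/120 = 0.900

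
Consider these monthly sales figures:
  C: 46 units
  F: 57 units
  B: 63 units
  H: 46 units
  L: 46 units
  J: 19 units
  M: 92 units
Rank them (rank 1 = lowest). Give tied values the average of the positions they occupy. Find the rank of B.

Sorted (ascending): 19, 46, 46, 46, 57, 63, 92
The 3 values of 46 occupy positions 2–4 → average rank 3.
B has value 63 units → rank 6.

6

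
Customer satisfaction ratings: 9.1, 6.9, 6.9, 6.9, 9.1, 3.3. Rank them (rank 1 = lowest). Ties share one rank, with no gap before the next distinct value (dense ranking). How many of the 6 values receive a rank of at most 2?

4

Sorted (ascending): 3.3, 6.9, 6.9, 6.9, 9.1, 9.1
The 3 values of 6.9 share dense rank 2.
The 2 values of 9.1 share dense rank 3.
Remaining distinct values take the next consecutive integers.
Ranks ≤ 2: {1, 2, 2, 2} → 4 values.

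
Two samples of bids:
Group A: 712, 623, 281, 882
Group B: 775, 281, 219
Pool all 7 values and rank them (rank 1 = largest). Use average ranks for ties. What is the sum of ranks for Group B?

14.5

Sorted (descending): 882, 775, 712, 623, 281, 281, 219
The 2 values of 281 occupy positions 5–6 → average rank (5+6)/2 = 5.5.
Group B values → pooled ranks: 775→2, 281→5.5, 219→7
Rank sum = 2 + 5.5 + 7 = 14.5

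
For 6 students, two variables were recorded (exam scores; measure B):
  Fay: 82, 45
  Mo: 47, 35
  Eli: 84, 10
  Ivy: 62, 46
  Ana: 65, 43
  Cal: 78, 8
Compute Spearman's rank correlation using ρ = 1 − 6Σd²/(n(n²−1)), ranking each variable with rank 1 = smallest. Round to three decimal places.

Ranks of variable 1: 5, 1, 6, 2, 3, 4
Ranks of variable 2: 5, 3, 2, 6, 4, 1
d = r₁ − r₂: 0, -2, 4, -4, -1, 3
d²: 0, 4, 16, 16, 1, 9; Σd² = 46
ρ = 1 − 6·46/(6·35) = 1 − 276/210 = -0.314

-0.314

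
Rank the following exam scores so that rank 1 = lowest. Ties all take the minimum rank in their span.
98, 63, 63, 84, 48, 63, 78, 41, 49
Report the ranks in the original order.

Sorted (ascending): 41, 48, 49, 63, 63, 63, 78, 84, 98
The 3 values of 63 occupy positions 4–6 → each gets rank 4.

9, 4, 4, 8, 2, 4, 7, 1, 3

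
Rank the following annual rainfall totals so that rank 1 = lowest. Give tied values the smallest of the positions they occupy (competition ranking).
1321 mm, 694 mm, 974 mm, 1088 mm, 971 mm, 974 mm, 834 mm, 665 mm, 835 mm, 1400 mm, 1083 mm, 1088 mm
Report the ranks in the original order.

Sorted (ascending): 665, 694, 834, 835, 971, 974, 974, 1083, 1088, 1088, 1321, 1400
The 2 values of 974 occupy positions 6–7 → each gets rank 6.
The 2 values of 1088 occupy positions 9–10 → each gets rank 9.

11, 2, 6, 9, 5, 6, 3, 1, 4, 12, 8, 9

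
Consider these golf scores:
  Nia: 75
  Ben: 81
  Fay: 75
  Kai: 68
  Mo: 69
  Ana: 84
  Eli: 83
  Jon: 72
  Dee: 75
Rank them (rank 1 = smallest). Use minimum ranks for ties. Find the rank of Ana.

9

Sorted (ascending): 68, 69, 72, 75, 75, 75, 81, 83, 84
The 3 values of 75 occupy positions 4–6 → each gets rank 4.
Ana has value 84 → rank 9.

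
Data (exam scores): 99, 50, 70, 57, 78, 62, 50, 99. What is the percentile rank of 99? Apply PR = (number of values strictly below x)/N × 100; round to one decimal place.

75.0

N = 8.
Strictly below 99: 6. Equal to 99: 2.
PR = 6/8 × 100 = 75.0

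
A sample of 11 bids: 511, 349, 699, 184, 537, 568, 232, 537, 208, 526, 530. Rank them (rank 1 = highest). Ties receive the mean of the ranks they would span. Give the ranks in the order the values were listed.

Sorted (descending): 699, 568, 537, 537, 530, 526, 511, 349, 232, 208, 184
The 2 values of 537 occupy positions 3–4 → average rank (3+4)/2 = 3.5.

7, 8, 1, 11, 3.5, 2, 9, 3.5, 10, 6, 5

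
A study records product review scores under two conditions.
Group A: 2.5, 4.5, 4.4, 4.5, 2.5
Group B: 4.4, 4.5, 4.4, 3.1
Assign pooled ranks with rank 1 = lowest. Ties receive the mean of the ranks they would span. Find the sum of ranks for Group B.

21

Sorted (ascending): 2.5, 2.5, 3.1, 4.4, 4.4, 4.4, 4.5, 4.5, 4.5
The 2 values of 2.5 occupy positions 1–2 → average rank (1+2)/2 = 1.5.
The 3 values of 4.4 occupy positions 4–6 → average rank 5.
The 3 values of 4.5 occupy positions 7–9 → average rank 8.
Group B values → pooled ranks: 4.4→5, 4.5→8, 4.4→5, 3.1→3
Rank sum = 5 + 8 + 5 + 3 = 21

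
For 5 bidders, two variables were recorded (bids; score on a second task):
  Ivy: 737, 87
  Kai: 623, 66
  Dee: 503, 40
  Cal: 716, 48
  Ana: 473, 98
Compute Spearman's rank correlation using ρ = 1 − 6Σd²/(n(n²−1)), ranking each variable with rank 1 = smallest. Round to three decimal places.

Ranks of variable 1: 5, 3, 2, 4, 1
Ranks of variable 2: 4, 3, 1, 2, 5
d = r₁ − r₂: 1, 0, 1, 2, -4
d²: 1, 0, 1, 4, 16; Σd² = 22
ρ = 1 − 6·22/(5·24) = 1 − 132/120 = -0.100

-0.100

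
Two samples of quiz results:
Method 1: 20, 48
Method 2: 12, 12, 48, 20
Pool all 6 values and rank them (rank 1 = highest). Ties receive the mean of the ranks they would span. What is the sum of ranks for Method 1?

5

Sorted (descending): 48, 48, 20, 20, 12, 12
The 2 values of 48 occupy positions 1–2 → average rank (1+2)/2 = 1.5.
The 2 values of 20 occupy positions 3–4 → average rank (3+4)/2 = 3.5.
The 2 values of 12 occupy positions 5–6 → average rank (5+6)/2 = 5.5.
Method 1 values → pooled ranks: 20→3.5, 48→1.5
Rank sum = 3.5 + 1.5 = 5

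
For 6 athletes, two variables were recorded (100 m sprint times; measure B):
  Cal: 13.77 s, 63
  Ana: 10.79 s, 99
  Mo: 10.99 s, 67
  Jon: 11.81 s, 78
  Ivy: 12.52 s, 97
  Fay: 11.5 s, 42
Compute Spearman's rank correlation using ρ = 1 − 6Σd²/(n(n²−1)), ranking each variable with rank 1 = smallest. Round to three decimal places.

Ranks of variable 1: 6, 1, 2, 4, 5, 3
Ranks of variable 2: 2, 6, 3, 4, 5, 1
d = r₁ − r₂: 4, -5, -1, 0, 0, 2
d²: 16, 25, 1, 0, 0, 4; Σd² = 46
ρ = 1 − 6·46/(6·35) = 1 − 276/210 = -0.314

-0.314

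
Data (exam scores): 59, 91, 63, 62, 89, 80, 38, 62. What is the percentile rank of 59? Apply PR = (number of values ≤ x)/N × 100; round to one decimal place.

25.0

N = 8.
Strictly below 59: 1. Equal to 59: 1.
PR = 2/8 × 100 = 25.0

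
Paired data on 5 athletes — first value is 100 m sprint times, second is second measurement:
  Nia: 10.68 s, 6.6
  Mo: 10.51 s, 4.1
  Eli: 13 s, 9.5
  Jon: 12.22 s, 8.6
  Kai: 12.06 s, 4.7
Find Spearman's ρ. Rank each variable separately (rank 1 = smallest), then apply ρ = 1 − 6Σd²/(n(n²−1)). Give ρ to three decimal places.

0.900

Ranks of variable 1: 2, 1, 5, 4, 3
Ranks of variable 2: 3, 1, 5, 4, 2
d = r₁ − r₂: -1, 0, 0, 0, 1
d²: 1, 0, 0, 0, 1; Σd² = 2
ρ = 1 − 6·2/(5·24) = 1 − 12/120 = 0.900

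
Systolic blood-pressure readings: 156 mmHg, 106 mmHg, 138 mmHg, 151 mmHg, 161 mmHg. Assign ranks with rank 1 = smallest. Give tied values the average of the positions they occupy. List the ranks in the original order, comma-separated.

Sorted (ascending): 106, 138, 151, 156, 161
No ties — each value takes its position as its rank.

4, 1, 2, 3, 5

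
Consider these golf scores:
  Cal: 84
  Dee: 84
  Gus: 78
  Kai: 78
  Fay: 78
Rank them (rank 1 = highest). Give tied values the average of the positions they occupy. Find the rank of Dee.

Sorted (descending): 84, 84, 78, 78, 78
The 2 values of 84 occupy positions 1–2 → average rank (1+2)/2 = 1.5.
The 3 values of 78 occupy positions 3–5 → average rank 4.
Dee has value 84 → rank 1.5.

1.5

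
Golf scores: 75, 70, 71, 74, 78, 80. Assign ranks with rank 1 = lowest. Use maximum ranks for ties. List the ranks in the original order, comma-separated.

Sorted (ascending): 70, 71, 74, 75, 78, 80
No ties — each value takes its position as its rank.

4, 1, 2, 3, 5, 6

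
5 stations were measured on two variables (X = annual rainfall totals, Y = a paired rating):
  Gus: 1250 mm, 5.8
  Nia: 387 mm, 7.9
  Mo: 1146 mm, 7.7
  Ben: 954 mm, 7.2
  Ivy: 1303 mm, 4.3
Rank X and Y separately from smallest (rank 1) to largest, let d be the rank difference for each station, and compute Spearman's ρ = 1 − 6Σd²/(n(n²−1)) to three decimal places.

-0.900

Ranks of variable 1: 4, 1, 3, 2, 5
Ranks of variable 2: 2, 5, 4, 3, 1
d = r₁ − r₂: 2, -4, -1, -1, 4
d²: 4, 16, 1, 1, 16; Σd² = 38
ρ = 1 − 6·38/(5·24) = 1 − 228/120 = -0.900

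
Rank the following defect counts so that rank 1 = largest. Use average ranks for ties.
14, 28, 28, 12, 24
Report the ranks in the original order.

Sorted (descending): 28, 28, 24, 14, 12
The 2 values of 28 occupy positions 1–2 → average rank (1+2)/2 = 1.5.

4, 1.5, 1.5, 5, 3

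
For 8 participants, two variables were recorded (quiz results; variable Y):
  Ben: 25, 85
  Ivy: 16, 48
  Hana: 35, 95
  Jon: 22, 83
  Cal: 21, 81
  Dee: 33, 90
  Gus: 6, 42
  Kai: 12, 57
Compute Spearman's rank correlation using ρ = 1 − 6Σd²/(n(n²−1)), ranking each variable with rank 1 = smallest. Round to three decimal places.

Ranks of variable 1: 6, 3, 8, 5, 4, 7, 1, 2
Ranks of variable 2: 6, 2, 8, 5, 4, 7, 1, 3
d = r₁ − r₂: 0, 1, 0, 0, 0, 0, 0, -1
d²: 0, 1, 0, 0, 0, 0, 0, 1; Σd² = 2
ρ = 1 − 6·2/(8·63) = 1 − 12/504 = 0.976

0.976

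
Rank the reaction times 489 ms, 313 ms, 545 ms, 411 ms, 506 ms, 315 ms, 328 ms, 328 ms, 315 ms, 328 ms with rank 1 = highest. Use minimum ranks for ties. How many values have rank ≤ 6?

Sorted (descending): 545, 506, 489, 411, 328, 328, 328, 315, 315, 313
The 3 values of 328 occupy positions 5–7 → each gets rank 5.
The 2 values of 315 occupy positions 8–9 → each gets rank 8.
Ranks ≤ 6: {1, 2, 3, 4, 5, 5, 5} → 7 values.

7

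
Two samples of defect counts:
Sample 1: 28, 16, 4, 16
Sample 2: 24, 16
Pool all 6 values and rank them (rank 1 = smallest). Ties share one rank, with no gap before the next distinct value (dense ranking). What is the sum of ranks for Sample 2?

Sorted (ascending): 4, 16, 16, 16, 24, 28
The 3 values of 16 share dense rank 2.
Remaining distinct values take the next consecutive integers.
Sample 2 values → pooled ranks: 24→3, 16→2
Rank sum = 3 + 2 = 5

5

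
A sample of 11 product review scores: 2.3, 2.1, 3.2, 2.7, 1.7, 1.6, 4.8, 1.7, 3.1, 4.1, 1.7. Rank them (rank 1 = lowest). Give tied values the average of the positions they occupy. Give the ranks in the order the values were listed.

6, 5, 9, 7, 3, 1, 11, 3, 8, 10, 3

Sorted (ascending): 1.6, 1.7, 1.7, 1.7, 2.1, 2.3, 2.7, 3.1, 3.2, 4.1, 4.8
The 3 values of 1.7 occupy positions 2–4 → average rank 3.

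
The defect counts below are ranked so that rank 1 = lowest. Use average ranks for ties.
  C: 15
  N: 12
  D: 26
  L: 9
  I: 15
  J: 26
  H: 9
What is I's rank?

Sorted (ascending): 9, 9, 12, 15, 15, 26, 26
The 2 values of 9 occupy positions 1–2 → average rank (1+2)/2 = 1.5.
The 2 values of 15 occupy positions 4–5 → average rank (4+5)/2 = 4.5.
The 2 values of 26 occupy positions 6–7 → average rank (6+7)/2 = 6.5.
I has value 15 → rank 4.5.

4.5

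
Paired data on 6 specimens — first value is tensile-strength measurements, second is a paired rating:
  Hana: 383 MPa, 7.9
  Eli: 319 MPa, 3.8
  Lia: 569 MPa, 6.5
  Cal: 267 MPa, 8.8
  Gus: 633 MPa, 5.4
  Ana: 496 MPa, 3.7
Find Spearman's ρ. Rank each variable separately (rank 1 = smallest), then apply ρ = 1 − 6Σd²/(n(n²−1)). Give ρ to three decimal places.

Ranks of variable 1: 3, 2, 5, 1, 6, 4
Ranks of variable 2: 5, 2, 4, 6, 3, 1
d = r₁ − r₂: -2, 0, 1, -5, 3, 3
d²: 4, 0, 1, 25, 9, 9; Σd² = 48
ρ = 1 − 6·48/(6·35) = 1 − 288/210 = -0.371

-0.371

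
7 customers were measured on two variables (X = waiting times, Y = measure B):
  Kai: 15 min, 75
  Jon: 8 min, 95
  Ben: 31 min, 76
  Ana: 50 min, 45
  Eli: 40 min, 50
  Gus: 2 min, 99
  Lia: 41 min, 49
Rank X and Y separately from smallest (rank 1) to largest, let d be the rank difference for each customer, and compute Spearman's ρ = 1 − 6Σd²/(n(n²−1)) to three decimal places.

-0.964

Ranks of variable 1: 3, 2, 4, 7, 5, 1, 6
Ranks of variable 2: 4, 6, 5, 1, 3, 7, 2
d = r₁ − r₂: -1, -4, -1, 6, 2, -6, 4
d²: 1, 16, 1, 36, 4, 36, 16; Σd² = 110
ρ = 1 − 6·110/(7·48) = 1 − 660/336 = -0.964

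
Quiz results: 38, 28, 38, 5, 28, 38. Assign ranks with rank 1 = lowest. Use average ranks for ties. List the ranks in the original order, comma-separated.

Sorted (ascending): 5, 28, 28, 38, 38, 38
The 2 values of 28 occupy positions 2–3 → average rank (2+3)/2 = 2.5.
The 3 values of 38 occupy positions 4–6 → average rank 5.

5, 2.5, 5, 1, 2.5, 5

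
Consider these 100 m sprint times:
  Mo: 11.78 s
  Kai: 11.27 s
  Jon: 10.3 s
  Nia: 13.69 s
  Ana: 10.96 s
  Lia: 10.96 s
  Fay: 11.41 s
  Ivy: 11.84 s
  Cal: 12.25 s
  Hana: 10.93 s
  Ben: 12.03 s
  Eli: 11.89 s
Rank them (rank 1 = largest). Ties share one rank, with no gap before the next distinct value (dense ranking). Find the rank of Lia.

9

Sorted (descending): 13.69, 12.25, 12.03, 11.89, 11.84, 11.78, 11.41, 11.27, 10.96, 10.96, 10.93, 10.3
The 2 values of 10.96 share dense rank 9.
Remaining distinct values take the next consecutive integers.
Lia has value 10.96 s → rank 9.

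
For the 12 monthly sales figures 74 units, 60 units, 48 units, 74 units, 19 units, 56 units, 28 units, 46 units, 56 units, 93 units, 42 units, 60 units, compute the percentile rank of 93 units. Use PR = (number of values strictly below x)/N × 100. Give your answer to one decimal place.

91.7

N = 12.
Strictly below 93: 11. Equal to 93: 1.
PR = 11/12 × 100 = 91.7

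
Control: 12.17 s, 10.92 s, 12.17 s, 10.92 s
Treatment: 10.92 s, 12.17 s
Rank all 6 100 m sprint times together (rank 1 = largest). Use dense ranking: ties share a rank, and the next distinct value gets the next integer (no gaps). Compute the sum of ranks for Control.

Sorted (descending): 12.17, 12.17, 12.17, 10.92, 10.92, 10.92
The 3 values of 12.17 share dense rank 1.
The 3 values of 10.92 share dense rank 2.
Control values → pooled ranks: 12.17→1, 10.92→2, 12.17→1, 10.92→2
Rank sum = 1 + 2 + 1 + 2 = 6

6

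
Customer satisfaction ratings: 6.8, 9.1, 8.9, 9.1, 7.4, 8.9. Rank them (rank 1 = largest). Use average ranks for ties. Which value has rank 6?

6.8

Sorted (descending): 9.1, 9.1, 8.9, 8.9, 7.4, 6.8
The 2 values of 9.1 occupy positions 1–2 → average rank (1+2)/2 = 1.5.
The 2 values of 8.9 occupy positions 3–4 → average rank (3+4)/2 = 3.5.
Rank 6 → value 6.8.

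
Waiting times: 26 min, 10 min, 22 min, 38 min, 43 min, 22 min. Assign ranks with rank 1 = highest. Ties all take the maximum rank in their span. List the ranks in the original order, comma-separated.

Sorted (descending): 43, 38, 26, 22, 22, 10
The 2 values of 22 occupy positions 4–5 → each gets rank 5.

3, 6, 5, 2, 1, 5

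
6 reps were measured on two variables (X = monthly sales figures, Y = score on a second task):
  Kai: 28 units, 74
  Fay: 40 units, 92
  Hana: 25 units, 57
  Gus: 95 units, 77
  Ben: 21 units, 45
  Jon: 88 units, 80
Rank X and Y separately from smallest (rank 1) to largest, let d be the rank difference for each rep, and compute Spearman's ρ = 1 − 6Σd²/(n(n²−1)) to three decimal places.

Ranks of variable 1: 3, 4, 2, 6, 1, 5
Ranks of variable 2: 3, 6, 2, 4, 1, 5
d = r₁ − r₂: 0, -2, 0, 2, 0, 0
d²: 0, 4, 0, 4, 0, 0; Σd² = 8
ρ = 1 − 6·8/(6·35) = 1 − 48/210 = 0.771

0.771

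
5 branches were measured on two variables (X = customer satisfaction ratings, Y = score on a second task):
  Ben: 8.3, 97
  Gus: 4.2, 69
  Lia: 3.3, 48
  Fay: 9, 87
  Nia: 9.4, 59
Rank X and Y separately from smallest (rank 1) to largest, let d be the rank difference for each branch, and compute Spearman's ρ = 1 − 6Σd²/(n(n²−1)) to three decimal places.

Ranks of variable 1: 3, 2, 1, 4, 5
Ranks of variable 2: 5, 3, 1, 4, 2
d = r₁ − r₂: -2, -1, 0, 0, 3
d²: 4, 1, 0, 0, 9; Σd² = 14
ρ = 1 − 6·14/(5·24) = 1 − 84/120 = 0.300

0.300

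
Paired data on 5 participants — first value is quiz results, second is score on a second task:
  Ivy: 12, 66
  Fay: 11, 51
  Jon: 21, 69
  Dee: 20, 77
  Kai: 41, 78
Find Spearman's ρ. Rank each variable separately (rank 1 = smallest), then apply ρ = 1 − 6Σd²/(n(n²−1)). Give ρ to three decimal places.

Ranks of variable 1: 2, 1, 4, 3, 5
Ranks of variable 2: 2, 1, 3, 4, 5
d = r₁ − r₂: 0, 0, 1, -1, 0
d²: 0, 0, 1, 1, 0; Σd² = 2
ρ = 1 − 6·2/(5·24) = 1 − 12/120 = 0.900

0.900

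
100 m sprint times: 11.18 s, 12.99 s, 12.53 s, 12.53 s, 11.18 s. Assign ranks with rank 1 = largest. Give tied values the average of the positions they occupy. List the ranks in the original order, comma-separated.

4.5, 1, 2.5, 2.5, 4.5

Sorted (descending): 12.99, 12.53, 12.53, 11.18, 11.18
The 2 values of 12.53 occupy positions 2–3 → average rank (2+3)/2 = 2.5.
The 2 values of 11.18 occupy positions 4–5 → average rank (4+5)/2 = 4.5.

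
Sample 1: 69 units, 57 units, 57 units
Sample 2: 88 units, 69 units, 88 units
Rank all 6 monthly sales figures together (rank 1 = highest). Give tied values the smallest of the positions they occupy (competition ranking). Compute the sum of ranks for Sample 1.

Sorted (descending): 88, 88, 69, 69, 57, 57
The 2 values of 88 occupy positions 1–2 → each gets rank 1.
The 2 values of 69 occupy positions 3–4 → each gets rank 3.
The 2 values of 57 occupy positions 5–6 → each gets rank 5.
Sample 1 values → pooled ranks: 69→3, 57→5, 57→5
Rank sum = 3 + 5 + 5 = 13

13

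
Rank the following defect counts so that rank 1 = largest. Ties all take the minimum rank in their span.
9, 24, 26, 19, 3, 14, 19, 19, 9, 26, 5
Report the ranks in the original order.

8, 3, 1, 4, 11, 7, 4, 4, 8, 1, 10

Sorted (descending): 26, 26, 24, 19, 19, 19, 14, 9, 9, 5, 3
The 2 values of 26 occupy positions 1–2 → each gets rank 1.
The 3 values of 19 occupy positions 4–6 → each gets rank 4.
The 2 values of 9 occupy positions 8–9 → each gets rank 8.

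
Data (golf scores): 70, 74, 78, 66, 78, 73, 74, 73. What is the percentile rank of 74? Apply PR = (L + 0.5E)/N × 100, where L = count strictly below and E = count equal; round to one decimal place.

62.5

N = 8.
Strictly below 74: 4. Equal to 74: 2.
PR = (4 + 0.5·2)/8 × 100 = 62.5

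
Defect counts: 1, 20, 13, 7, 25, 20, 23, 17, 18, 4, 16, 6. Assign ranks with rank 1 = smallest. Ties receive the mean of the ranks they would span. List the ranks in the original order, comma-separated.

1, 9.5, 5, 4, 12, 9.5, 11, 7, 8, 2, 6, 3

Sorted (ascending): 1, 4, 6, 7, 13, 16, 17, 18, 20, 20, 23, 25
The 2 values of 20 occupy positions 9–10 → average rank (9+10)/2 = 9.5.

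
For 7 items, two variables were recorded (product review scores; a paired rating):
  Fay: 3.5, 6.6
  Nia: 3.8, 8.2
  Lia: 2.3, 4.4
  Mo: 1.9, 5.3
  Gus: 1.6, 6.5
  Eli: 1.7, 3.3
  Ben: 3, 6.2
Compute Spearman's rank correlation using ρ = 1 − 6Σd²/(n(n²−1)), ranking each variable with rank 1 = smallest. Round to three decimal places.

Ranks of variable 1: 6, 7, 4, 3, 1, 2, 5
Ranks of variable 2: 6, 7, 2, 3, 5, 1, 4
d = r₁ − r₂: 0, 0, 2, 0, -4, 1, 1
d²: 0, 0, 4, 0, 16, 1, 1; Σd² = 22
ρ = 1 − 6·22/(7·48) = 1 − 132/336 = 0.607

0.607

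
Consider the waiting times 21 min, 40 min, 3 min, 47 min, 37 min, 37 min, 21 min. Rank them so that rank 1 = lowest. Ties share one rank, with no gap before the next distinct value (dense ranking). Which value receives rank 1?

3

Sorted (ascending): 3, 21, 21, 37, 37, 40, 47
The 2 values of 21 share dense rank 2.
The 2 values of 37 share dense rank 3.
Remaining distinct values take the next consecutive integers.
Rank 1 → value 3.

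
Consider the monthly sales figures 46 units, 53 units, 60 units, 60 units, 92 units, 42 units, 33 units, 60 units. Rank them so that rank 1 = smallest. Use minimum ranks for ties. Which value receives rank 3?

Sorted (ascending): 33, 42, 46, 53, 60, 60, 60, 92
The 3 values of 60 occupy positions 5–7 → each gets rank 5.
Rank 3 → value 46.

46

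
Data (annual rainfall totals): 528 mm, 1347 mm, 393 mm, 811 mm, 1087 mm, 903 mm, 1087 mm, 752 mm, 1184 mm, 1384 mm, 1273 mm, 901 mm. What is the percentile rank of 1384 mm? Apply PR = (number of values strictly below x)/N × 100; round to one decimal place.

N = 12.
Strictly below 1384: 11. Equal to 1384: 1.
PR = 11/12 × 100 = 91.7

91.7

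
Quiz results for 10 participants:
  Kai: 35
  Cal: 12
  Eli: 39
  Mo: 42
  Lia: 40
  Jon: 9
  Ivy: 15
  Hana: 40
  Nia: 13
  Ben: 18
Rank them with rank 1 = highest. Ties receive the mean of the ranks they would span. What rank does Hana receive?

2.5

Sorted (descending): 42, 40, 40, 39, 35, 18, 15, 13, 12, 9
The 2 values of 40 occupy positions 2–3 → average rank (2+3)/2 = 2.5.
Hana has value 40 → rank 2.5.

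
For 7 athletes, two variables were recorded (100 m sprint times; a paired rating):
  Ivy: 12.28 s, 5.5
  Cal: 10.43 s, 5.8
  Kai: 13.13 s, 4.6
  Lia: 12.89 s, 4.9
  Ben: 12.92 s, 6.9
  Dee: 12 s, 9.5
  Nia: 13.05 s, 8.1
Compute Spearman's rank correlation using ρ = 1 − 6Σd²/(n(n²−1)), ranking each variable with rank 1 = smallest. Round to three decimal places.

-0.321

Ranks of variable 1: 3, 1, 7, 4, 5, 2, 6
Ranks of variable 2: 3, 4, 1, 2, 5, 7, 6
d = r₁ − r₂: 0, -3, 6, 2, 0, -5, 0
d²: 0, 9, 36, 4, 0, 25, 0; Σd² = 74
ρ = 1 − 6·74/(7·48) = 1 − 444/336 = -0.321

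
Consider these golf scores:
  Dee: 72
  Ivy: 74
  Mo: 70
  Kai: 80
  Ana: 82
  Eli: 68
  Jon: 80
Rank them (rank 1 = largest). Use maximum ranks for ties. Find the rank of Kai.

3

Sorted (descending): 82, 80, 80, 74, 72, 70, 68
The 2 values of 80 occupy positions 2–3 → each gets rank 3.
Kai has value 80 → rank 3.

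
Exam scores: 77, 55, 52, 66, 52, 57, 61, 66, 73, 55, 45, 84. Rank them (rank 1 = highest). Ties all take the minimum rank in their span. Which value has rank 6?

61

Sorted (descending): 84, 77, 73, 66, 66, 61, 57, 55, 55, 52, 52, 45
The 2 values of 66 occupy positions 4–5 → each gets rank 4.
The 2 values of 55 occupy positions 8–9 → each gets rank 8.
The 2 values of 52 occupy positions 10–11 → each gets rank 10.
Rank 6 → value 61.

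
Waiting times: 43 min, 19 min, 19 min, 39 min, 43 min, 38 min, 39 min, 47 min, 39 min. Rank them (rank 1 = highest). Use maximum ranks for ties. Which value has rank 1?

Sorted (descending): 47, 43, 43, 39, 39, 39, 38, 19, 19
The 2 values of 43 occupy positions 2–3 → each gets rank 3.
The 3 values of 39 occupy positions 4–6 → each gets rank 6.
The 2 values of 19 occupy positions 8–9 → each gets rank 9.
Rank 1 → value 47.

47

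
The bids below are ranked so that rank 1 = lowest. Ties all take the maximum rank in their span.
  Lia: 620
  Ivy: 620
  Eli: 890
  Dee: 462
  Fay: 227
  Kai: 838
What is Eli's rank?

Sorted (ascending): 227, 462, 620, 620, 838, 890
The 2 values of 620 occupy positions 3–4 → each gets rank 4.
Eli has value 890 → rank 6.

6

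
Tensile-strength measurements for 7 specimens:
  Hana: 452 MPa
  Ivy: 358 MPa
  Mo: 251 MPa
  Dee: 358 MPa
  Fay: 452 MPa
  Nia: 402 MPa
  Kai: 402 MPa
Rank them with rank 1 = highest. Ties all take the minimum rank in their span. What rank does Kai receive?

Sorted (descending): 452, 452, 402, 402, 358, 358, 251
The 2 values of 452 occupy positions 1–2 → each gets rank 1.
The 2 values of 402 occupy positions 3–4 → each gets rank 3.
The 2 values of 358 occupy positions 5–6 → each gets rank 5.
Kai has value 402 MPa → rank 3.

3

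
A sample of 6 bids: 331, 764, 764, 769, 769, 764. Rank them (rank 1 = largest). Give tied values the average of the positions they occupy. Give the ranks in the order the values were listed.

6, 4, 4, 1.5, 1.5, 4

Sorted (descending): 769, 769, 764, 764, 764, 331
The 2 values of 769 occupy positions 1–2 → average rank (1+2)/2 = 1.5.
The 3 values of 764 occupy positions 3–5 → average rank 4.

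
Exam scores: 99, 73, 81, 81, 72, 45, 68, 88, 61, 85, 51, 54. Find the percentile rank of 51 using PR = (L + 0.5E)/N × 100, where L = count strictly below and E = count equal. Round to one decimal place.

12.5

N = 12.
Strictly below 51: 1. Equal to 51: 1.
PR = (1 + 0.5·1)/12 × 100 = 12.5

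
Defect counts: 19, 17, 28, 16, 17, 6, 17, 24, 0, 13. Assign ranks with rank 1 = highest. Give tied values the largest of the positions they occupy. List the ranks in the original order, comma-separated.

Sorted (descending): 28, 24, 19, 17, 17, 17, 16, 13, 6, 0
The 3 values of 17 occupy positions 4–6 → each gets rank 6.

3, 6, 1, 7, 6, 9, 6, 2, 10, 8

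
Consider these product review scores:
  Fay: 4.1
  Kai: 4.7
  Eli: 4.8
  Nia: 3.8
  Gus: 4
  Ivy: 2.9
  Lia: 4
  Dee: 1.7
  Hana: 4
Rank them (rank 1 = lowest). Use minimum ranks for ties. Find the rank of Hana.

Sorted (ascending): 1.7, 2.9, 3.8, 4, 4, 4, 4.1, 4.7, 4.8
The 3 values of 4 occupy positions 4–6 → each gets rank 4.
Hana has value 4 → rank 4.

4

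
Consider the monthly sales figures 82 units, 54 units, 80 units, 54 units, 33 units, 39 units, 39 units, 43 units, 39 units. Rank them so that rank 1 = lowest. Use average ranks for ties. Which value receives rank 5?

Sorted (ascending): 33, 39, 39, 39, 43, 54, 54, 80, 82
The 3 values of 39 occupy positions 2–4 → average rank 3.
The 2 values of 54 occupy positions 6–7 → average rank (6+7)/2 = 6.5.
Rank 5 → value 43.

43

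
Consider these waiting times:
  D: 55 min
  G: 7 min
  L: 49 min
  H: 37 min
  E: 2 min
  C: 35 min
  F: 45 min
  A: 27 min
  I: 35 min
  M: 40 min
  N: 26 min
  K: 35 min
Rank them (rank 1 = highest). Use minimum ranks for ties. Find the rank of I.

Sorted (descending): 55, 49, 45, 40, 37, 35, 35, 35, 27, 26, 7, 2
The 3 values of 35 occupy positions 6–8 → each gets rank 6.
I has value 35 min → rank 6.

6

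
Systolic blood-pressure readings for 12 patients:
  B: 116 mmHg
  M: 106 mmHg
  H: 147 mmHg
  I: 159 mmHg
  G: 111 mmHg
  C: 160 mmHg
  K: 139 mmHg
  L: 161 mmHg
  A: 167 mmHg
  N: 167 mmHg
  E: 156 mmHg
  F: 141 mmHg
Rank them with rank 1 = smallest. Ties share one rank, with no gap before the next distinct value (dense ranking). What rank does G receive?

Sorted (ascending): 106, 111, 116, 139, 141, 147, 156, 159, 160, 161, 167, 167
The 2 values of 167 share dense rank 11.
Remaining distinct values take the next consecutive integers.
G has value 111 mmHg → rank 2.

2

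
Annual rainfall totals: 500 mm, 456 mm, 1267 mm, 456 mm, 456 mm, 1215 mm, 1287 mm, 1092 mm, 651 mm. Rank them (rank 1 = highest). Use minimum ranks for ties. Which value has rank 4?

1092

Sorted (descending): 1287, 1267, 1215, 1092, 651, 500, 456, 456, 456
The 3 values of 456 occupy positions 7–9 → each gets rank 7.
Rank 4 → value 1092.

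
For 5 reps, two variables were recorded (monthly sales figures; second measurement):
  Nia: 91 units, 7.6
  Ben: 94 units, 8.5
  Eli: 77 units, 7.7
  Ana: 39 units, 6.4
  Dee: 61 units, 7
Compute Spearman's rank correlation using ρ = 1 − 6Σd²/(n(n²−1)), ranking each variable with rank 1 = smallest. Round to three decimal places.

0.900

Ranks of variable 1: 4, 5, 3, 1, 2
Ranks of variable 2: 3, 5, 4, 1, 2
d = r₁ − r₂: 1, 0, -1, 0, 0
d²: 1, 0, 1, 0, 0; Σd² = 2
ρ = 1 − 6·2/(5·24) = 1 − 12/120 = 0.900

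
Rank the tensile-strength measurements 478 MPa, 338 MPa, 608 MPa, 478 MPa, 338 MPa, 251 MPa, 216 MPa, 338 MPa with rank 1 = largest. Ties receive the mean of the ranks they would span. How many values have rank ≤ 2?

Sorted (descending): 608, 478, 478, 338, 338, 338, 251, 216
The 2 values of 478 occupy positions 2–3 → average rank (2+3)/2 = 2.5.
The 3 values of 338 occupy positions 4–6 → average rank 5.
Ranks ≤ 2: {1} → 1 value.

1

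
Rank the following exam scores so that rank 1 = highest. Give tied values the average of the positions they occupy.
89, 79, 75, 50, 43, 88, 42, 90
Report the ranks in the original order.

2, 4, 5, 6, 7, 3, 8, 1

Sorted (descending): 90, 89, 88, 79, 75, 50, 43, 42
No ties — each value takes its position as its rank.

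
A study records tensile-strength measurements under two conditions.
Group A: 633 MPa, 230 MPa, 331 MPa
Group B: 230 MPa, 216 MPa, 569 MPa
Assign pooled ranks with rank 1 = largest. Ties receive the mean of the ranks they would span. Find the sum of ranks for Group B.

12.5

Sorted (descending): 633, 569, 331, 230, 230, 216
The 2 values of 230 occupy positions 4–5 → average rank (4+5)/2 = 4.5.
Group B values → pooled ranks: 230→4.5, 216→6, 569→2
Rank sum = 4.5 + 6 + 2 = 12.5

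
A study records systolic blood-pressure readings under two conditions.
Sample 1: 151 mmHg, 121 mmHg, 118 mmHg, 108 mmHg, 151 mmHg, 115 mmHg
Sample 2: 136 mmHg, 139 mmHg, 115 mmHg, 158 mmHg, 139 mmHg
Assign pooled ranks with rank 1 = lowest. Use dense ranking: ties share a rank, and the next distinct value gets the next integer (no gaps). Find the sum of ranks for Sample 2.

27

Sorted (ascending): 108, 115, 115, 118, 121, 136, 139, 139, 151, 151, 158
The 2 values of 115 share dense rank 2.
The 2 values of 139 share dense rank 6.
The 2 values of 151 share dense rank 7.
Remaining distinct values take the next consecutive integers.
Sample 2 values → pooled ranks: 136→5, 139→6, 115→2, 158→8, 139→6
Rank sum = 5 + 6 + 2 + 8 + 6 = 27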